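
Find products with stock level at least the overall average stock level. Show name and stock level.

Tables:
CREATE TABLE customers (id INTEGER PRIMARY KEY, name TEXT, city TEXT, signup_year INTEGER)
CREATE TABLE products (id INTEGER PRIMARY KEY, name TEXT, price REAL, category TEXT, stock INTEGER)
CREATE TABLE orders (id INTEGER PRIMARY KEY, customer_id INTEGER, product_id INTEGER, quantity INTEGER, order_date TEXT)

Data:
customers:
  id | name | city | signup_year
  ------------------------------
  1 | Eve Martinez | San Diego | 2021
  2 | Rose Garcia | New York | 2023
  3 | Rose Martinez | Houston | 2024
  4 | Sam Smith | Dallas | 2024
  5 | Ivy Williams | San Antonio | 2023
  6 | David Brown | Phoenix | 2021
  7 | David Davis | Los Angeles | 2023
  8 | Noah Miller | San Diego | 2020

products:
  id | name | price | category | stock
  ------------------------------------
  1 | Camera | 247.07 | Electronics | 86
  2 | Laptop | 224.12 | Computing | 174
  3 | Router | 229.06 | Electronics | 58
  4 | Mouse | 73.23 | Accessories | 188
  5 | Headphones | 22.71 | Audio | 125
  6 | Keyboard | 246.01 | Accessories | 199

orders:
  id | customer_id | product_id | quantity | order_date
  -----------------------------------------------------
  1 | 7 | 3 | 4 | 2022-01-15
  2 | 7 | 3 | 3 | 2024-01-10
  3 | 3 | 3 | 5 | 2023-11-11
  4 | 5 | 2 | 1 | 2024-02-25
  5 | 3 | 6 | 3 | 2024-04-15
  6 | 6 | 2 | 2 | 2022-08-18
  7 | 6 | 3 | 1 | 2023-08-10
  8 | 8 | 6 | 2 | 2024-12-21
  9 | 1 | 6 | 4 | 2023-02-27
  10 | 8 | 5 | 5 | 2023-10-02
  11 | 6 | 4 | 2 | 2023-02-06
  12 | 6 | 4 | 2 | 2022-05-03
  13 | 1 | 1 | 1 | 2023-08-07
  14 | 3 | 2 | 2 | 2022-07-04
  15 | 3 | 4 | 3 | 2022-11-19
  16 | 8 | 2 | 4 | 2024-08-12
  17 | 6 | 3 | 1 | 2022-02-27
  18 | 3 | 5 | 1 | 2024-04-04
SELECT name, stock FROM products WHERE stock >= (SELECT AVG(stock) FROM products)

Execution result:
name | stock
Laptop | 174
Mouse | 188
Keyboard | 199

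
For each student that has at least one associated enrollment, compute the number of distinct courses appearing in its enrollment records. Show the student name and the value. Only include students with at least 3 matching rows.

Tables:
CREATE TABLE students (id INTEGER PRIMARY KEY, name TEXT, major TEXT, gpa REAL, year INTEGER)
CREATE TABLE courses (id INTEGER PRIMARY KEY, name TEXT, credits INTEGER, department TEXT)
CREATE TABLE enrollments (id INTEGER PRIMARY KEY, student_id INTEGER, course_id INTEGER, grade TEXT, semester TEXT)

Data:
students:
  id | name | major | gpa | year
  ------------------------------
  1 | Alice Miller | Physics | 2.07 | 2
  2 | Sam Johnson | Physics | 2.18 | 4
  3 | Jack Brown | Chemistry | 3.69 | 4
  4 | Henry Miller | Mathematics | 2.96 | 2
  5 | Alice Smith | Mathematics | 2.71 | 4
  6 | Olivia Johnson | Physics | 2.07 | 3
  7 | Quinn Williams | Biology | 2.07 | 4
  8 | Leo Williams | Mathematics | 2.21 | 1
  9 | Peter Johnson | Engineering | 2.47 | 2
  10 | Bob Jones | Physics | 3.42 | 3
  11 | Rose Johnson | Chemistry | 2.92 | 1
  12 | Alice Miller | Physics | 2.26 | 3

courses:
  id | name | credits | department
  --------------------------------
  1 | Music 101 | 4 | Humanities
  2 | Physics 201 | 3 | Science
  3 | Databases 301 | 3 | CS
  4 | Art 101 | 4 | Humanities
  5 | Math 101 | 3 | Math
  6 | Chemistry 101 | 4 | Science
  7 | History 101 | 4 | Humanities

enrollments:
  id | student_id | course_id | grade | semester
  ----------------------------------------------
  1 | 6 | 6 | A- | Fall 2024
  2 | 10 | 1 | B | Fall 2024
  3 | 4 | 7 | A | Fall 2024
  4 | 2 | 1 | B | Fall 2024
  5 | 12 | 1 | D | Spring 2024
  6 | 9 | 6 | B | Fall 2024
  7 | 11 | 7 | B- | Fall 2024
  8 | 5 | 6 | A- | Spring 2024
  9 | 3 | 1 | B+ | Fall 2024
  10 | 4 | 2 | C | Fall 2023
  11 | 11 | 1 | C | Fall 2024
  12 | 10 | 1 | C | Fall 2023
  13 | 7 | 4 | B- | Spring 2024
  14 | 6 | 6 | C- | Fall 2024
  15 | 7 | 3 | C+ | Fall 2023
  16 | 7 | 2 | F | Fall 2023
SELECT p.name, COUNT(DISTINCT c.course_id) AS distinct_course_count FROM enrollments c JOIN students p ON c.student_id = p.id GROUP BY p.id, p.name HAVING COUNT(*) >= 3

Execution result:
name | distinct_course_count
Quinn Williams | 3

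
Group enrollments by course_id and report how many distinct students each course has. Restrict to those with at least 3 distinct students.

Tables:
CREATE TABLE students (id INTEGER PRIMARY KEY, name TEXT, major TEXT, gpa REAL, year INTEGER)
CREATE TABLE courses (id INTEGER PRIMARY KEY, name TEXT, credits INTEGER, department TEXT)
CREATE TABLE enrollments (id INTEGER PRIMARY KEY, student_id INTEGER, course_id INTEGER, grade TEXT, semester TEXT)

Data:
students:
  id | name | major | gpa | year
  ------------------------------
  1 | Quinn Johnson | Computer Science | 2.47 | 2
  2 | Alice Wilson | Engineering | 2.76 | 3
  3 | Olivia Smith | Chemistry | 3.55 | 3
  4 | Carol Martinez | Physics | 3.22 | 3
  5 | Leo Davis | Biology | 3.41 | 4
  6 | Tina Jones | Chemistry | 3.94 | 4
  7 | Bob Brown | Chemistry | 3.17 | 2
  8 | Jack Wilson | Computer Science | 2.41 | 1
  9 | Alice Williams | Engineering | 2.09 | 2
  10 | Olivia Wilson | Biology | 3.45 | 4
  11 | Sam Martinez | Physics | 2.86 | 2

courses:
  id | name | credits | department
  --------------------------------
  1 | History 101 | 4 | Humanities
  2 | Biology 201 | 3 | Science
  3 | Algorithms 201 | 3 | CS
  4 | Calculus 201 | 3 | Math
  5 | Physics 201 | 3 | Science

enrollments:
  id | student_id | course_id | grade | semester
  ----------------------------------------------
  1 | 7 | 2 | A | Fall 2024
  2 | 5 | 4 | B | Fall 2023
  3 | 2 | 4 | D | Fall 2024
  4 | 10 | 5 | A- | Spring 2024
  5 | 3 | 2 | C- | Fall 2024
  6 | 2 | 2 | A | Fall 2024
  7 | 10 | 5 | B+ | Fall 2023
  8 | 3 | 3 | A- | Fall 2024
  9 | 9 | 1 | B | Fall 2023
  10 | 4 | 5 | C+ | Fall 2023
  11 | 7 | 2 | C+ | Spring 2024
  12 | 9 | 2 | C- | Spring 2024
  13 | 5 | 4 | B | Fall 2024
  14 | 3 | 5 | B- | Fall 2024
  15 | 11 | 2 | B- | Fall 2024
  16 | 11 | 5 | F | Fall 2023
SELECT course_id, COUNT(DISTINCT student_id) AS distinct_student_count FROM enrollments GROUP BY course_id HAVING COUNT(DISTINCT student_id) >= 3

Execution result:
course_id | distinct_student_count
2 | 5
5 | 4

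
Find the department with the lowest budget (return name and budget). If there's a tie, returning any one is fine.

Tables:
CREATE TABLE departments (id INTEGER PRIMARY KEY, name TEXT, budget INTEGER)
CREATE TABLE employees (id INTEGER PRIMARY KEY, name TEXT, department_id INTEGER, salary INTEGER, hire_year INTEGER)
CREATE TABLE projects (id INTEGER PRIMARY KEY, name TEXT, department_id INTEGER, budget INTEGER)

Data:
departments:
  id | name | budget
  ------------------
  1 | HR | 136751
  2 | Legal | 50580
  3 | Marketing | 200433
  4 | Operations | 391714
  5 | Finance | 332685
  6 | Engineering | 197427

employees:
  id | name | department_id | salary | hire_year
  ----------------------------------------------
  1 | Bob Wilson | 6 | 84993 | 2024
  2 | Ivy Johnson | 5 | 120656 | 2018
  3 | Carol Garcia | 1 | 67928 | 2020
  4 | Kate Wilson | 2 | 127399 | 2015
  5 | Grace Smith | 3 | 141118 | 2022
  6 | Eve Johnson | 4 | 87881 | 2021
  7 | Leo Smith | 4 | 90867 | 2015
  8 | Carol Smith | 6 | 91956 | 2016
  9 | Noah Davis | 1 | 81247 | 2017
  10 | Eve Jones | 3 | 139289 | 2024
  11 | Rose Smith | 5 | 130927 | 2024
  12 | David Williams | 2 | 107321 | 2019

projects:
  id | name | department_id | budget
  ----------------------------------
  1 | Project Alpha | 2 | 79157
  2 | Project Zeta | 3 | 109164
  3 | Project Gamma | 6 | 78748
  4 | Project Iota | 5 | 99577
SELECT name, budget FROM departments ORDER BY budget ASC LIMIT 1

Execution result:
name | budget
Legal | 50580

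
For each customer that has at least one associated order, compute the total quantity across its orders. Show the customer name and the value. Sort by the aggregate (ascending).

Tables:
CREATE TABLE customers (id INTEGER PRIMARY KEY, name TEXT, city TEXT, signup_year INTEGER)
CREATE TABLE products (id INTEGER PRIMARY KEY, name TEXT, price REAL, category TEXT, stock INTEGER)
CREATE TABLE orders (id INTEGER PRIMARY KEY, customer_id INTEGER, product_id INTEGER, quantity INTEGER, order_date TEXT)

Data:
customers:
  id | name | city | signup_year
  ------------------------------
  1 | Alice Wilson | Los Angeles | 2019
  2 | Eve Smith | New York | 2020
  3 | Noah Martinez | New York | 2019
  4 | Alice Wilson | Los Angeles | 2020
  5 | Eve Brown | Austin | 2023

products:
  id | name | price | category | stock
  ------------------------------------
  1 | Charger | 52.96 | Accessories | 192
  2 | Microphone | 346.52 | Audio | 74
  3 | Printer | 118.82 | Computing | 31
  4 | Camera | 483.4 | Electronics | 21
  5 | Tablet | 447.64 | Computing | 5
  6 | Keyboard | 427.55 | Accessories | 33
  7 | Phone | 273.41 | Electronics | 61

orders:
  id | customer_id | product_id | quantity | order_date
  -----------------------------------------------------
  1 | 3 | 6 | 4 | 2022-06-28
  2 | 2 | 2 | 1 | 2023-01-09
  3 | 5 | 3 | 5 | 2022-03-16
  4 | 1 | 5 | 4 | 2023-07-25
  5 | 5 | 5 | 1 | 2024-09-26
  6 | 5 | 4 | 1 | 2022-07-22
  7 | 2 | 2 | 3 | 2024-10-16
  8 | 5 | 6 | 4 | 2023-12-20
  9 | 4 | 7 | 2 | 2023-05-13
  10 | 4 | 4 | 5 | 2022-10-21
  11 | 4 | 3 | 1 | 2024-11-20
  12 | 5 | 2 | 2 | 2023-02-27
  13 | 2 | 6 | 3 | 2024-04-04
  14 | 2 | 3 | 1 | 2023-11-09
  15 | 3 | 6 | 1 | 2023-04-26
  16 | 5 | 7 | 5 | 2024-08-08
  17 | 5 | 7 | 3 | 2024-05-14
SELECT p.name, SUM(c.quantity) AS sum_quantity FROM orders c JOIN customers p ON c.customer_id = p.id GROUP BY p.id, p.name ORDER BY sum_quantity ASC

Execution result:
name | sum_quantity
Alice Wilson | 4
Noah Martinez | 5
Eve Smith | 8
Alice Wilson | 8
Eve Brown | 21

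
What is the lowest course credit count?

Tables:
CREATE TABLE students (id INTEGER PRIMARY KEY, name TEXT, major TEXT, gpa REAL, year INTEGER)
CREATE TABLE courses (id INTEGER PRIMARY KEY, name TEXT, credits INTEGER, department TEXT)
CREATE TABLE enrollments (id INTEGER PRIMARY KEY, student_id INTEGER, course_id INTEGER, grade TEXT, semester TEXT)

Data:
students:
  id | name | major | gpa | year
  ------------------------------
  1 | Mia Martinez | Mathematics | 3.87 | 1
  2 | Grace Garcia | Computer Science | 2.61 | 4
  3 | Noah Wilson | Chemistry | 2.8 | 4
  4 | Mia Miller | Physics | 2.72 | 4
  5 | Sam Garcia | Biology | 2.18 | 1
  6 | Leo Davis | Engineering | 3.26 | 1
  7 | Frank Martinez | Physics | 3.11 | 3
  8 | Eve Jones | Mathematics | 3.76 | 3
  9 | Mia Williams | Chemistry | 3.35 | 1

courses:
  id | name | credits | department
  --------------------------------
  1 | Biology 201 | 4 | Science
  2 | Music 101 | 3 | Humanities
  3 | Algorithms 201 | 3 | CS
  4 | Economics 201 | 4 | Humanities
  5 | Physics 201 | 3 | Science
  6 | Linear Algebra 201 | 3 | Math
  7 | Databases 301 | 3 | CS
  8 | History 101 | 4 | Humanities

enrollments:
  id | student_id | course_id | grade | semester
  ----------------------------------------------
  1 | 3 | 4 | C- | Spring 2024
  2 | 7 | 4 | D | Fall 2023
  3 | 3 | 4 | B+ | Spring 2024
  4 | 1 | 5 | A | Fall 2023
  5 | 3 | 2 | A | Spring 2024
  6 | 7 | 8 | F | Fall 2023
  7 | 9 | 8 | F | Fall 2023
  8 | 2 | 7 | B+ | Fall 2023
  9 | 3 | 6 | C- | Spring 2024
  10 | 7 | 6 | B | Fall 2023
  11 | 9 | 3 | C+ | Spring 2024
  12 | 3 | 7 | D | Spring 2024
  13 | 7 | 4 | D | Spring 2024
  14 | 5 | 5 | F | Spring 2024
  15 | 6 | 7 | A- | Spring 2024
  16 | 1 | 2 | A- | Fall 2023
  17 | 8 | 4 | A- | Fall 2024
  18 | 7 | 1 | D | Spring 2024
SELECT MIN(credits) FROM courses

Execution result:
3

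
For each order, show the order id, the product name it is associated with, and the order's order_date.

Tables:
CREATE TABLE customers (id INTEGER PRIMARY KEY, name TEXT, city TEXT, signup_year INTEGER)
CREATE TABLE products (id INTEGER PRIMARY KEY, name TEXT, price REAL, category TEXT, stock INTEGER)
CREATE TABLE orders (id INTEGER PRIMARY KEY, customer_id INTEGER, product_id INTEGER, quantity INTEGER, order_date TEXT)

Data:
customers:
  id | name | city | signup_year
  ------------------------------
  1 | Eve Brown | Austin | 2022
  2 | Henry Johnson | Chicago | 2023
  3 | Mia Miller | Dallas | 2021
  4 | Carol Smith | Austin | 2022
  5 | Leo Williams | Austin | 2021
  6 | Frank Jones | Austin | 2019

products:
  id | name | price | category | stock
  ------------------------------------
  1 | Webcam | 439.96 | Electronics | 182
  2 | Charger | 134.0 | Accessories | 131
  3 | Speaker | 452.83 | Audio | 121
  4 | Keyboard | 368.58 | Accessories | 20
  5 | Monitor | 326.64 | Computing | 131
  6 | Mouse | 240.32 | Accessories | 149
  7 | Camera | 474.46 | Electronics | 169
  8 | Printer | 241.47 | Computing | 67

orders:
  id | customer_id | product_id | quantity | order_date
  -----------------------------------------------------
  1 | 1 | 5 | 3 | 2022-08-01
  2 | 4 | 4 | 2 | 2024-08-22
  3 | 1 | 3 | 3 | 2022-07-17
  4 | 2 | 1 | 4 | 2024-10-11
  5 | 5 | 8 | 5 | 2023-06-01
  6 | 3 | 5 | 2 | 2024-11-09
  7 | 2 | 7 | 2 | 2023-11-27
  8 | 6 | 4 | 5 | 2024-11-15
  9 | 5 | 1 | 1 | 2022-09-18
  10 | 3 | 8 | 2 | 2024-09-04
SELECT c.id, p.name AS product, c.order_date FROM orders c JOIN products p ON c.product_id = p.id

Execution result:
id | product | order_date
1 | Monitor | 2022-08-01
2 | Keyboard | 2024-08-22
3 | Speaker | 2022-07-17
4 | Webcam | 2024-10-11
5 | Printer | 2023-06-01
6 | Monitor | 2024-11-09
7 | Camera | 2023-11-27
8 | Keyboard | 2024-11-15
9 | Webcam | 2022-09-18
10 | Printer | 2024-09-04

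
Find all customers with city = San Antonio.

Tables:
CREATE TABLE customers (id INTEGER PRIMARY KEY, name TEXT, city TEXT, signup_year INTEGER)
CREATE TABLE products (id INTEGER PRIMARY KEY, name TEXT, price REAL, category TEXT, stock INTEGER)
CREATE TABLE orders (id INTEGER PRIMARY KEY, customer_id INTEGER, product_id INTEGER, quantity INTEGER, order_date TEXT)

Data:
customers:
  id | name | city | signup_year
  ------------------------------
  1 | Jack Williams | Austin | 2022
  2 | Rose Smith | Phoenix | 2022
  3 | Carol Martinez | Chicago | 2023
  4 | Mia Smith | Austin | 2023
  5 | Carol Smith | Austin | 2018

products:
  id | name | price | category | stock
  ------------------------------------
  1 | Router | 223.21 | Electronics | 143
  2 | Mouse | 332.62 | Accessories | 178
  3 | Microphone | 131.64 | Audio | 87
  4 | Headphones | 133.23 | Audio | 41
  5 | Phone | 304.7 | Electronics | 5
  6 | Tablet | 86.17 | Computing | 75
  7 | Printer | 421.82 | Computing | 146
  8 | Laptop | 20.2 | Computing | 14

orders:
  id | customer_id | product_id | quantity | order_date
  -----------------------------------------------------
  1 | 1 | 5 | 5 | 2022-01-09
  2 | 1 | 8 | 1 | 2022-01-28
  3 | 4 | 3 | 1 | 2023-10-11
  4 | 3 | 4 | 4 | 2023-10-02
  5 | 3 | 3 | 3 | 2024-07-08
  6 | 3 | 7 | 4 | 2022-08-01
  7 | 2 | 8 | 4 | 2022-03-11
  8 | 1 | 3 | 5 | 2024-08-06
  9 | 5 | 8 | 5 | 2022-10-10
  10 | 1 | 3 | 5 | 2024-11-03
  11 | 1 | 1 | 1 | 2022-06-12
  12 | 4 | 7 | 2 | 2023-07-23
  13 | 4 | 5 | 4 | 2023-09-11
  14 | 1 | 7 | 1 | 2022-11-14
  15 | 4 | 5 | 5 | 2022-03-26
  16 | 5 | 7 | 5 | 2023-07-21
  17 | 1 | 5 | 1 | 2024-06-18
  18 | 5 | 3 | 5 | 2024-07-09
SELECT name, city FROM customers WHERE city = 'San Antonio'

Execution result:
(no rows)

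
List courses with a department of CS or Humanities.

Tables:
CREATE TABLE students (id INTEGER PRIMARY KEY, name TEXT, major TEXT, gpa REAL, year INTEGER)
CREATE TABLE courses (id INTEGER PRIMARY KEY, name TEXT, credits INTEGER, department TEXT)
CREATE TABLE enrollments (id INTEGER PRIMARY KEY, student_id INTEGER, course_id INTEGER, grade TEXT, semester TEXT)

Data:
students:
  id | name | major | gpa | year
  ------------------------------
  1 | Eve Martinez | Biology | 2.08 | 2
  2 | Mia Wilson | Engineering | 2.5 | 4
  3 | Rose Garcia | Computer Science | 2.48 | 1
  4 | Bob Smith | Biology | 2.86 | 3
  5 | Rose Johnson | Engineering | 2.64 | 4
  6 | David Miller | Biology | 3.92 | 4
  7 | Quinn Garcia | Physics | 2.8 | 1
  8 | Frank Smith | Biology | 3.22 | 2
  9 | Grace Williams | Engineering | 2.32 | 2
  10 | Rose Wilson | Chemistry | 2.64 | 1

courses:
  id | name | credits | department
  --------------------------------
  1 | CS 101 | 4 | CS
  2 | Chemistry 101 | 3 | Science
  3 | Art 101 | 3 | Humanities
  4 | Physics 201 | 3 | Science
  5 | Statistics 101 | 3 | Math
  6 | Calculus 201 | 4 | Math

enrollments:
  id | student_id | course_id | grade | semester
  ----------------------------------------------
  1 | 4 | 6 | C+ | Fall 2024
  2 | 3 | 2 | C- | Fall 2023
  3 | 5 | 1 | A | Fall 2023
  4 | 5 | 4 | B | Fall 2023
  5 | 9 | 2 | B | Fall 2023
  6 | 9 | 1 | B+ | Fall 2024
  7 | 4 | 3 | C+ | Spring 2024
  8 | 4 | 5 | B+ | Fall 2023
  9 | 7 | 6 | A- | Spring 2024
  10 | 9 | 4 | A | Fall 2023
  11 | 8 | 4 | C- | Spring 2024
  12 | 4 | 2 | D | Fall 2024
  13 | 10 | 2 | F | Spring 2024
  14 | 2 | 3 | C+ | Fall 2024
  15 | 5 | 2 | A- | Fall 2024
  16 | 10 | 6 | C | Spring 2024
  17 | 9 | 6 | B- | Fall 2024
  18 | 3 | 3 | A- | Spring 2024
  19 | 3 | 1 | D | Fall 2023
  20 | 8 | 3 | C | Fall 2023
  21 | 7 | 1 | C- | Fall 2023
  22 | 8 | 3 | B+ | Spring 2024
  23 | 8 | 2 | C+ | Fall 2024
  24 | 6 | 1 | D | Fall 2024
SELECT name, department FROM courses WHERE department IN ('CS', 'Humanities')

Execution result:
name | department
CS 101 | CS
Art 101 | Humanities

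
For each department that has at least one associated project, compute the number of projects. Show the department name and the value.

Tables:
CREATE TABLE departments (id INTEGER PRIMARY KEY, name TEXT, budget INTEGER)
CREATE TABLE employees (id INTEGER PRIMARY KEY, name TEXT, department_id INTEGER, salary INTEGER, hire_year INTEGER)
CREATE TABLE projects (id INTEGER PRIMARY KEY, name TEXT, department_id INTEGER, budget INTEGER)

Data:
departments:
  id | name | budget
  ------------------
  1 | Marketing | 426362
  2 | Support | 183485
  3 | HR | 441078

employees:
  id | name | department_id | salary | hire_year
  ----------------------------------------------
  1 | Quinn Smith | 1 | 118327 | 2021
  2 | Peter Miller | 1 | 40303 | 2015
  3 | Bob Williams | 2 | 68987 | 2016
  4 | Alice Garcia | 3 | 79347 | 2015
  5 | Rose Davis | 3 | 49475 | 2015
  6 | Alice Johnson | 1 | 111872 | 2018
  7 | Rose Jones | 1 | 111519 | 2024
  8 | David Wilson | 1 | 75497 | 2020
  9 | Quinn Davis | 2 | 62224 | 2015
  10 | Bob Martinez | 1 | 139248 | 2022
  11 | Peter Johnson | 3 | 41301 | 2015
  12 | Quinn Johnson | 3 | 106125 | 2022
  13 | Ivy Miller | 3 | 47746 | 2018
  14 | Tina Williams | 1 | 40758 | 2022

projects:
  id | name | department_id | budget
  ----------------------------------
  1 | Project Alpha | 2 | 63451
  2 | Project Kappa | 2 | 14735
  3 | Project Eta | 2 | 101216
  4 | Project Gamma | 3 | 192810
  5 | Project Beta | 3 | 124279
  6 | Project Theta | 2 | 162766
SELECT p.name, COUNT(*) AS n FROM projects c JOIN departments p ON c.department_id = p.id GROUP BY p.id, p.name

Execution result:
name | n
Support | 4
HR | 2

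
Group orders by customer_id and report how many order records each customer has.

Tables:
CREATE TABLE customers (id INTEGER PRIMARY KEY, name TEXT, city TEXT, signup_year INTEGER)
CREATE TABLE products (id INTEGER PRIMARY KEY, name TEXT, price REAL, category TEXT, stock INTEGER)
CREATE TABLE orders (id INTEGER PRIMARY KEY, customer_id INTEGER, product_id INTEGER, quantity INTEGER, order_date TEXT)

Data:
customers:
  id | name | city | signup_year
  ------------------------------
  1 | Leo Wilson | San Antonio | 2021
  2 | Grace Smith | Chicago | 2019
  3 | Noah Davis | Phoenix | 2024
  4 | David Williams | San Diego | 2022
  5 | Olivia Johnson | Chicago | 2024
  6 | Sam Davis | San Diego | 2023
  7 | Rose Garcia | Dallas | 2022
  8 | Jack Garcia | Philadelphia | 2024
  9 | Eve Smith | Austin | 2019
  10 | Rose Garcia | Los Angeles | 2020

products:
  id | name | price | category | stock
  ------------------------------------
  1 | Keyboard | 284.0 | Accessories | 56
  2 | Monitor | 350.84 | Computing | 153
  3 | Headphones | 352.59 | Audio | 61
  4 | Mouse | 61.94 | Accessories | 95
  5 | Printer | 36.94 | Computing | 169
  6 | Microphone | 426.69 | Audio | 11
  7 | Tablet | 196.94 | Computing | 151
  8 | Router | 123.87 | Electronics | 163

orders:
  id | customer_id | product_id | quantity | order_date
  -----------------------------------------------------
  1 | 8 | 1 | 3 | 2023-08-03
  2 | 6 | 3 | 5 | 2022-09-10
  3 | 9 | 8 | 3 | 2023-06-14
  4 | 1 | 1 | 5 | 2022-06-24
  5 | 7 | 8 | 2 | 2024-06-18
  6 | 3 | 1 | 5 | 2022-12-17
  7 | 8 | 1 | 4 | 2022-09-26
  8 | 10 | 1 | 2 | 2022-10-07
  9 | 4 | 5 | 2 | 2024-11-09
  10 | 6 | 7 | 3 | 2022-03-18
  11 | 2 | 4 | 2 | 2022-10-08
SELECT customer_id, COUNT(*) AS order_count FROM orders GROUP BY customer_id

Execution result:
customer_id | order_count
1 | 1
2 | 1
3 | 1
4 | 1
6 | 2
7 | 1
8 | 2
9 | 1
10 | 1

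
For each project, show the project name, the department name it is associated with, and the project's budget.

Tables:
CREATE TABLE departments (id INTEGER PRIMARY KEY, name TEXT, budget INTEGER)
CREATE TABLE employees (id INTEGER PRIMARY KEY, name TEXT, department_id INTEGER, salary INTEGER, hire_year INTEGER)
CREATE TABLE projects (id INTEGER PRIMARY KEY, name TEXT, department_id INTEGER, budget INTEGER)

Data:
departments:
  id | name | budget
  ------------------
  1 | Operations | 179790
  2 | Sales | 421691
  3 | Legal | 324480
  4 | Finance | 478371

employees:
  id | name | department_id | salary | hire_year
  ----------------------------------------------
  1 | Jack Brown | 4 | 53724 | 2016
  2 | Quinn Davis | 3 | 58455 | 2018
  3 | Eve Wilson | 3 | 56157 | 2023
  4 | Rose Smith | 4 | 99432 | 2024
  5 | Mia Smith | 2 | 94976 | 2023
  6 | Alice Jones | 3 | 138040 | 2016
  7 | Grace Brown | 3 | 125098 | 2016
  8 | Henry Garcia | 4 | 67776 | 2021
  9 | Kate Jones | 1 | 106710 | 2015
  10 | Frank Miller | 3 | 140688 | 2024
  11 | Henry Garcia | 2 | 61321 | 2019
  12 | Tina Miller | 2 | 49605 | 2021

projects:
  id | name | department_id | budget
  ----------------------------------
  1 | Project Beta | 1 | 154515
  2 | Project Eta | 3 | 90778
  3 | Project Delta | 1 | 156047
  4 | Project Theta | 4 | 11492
SELECT c.name, p.name AS department, c.budget FROM projects c JOIN departments p ON c.department_id = p.id

Execution result:
name | department | budget
Project Beta | Operations | 154515
Project Eta | Legal | 90778
Project Delta | Operations | 156047
Project Theta | Finance | 11492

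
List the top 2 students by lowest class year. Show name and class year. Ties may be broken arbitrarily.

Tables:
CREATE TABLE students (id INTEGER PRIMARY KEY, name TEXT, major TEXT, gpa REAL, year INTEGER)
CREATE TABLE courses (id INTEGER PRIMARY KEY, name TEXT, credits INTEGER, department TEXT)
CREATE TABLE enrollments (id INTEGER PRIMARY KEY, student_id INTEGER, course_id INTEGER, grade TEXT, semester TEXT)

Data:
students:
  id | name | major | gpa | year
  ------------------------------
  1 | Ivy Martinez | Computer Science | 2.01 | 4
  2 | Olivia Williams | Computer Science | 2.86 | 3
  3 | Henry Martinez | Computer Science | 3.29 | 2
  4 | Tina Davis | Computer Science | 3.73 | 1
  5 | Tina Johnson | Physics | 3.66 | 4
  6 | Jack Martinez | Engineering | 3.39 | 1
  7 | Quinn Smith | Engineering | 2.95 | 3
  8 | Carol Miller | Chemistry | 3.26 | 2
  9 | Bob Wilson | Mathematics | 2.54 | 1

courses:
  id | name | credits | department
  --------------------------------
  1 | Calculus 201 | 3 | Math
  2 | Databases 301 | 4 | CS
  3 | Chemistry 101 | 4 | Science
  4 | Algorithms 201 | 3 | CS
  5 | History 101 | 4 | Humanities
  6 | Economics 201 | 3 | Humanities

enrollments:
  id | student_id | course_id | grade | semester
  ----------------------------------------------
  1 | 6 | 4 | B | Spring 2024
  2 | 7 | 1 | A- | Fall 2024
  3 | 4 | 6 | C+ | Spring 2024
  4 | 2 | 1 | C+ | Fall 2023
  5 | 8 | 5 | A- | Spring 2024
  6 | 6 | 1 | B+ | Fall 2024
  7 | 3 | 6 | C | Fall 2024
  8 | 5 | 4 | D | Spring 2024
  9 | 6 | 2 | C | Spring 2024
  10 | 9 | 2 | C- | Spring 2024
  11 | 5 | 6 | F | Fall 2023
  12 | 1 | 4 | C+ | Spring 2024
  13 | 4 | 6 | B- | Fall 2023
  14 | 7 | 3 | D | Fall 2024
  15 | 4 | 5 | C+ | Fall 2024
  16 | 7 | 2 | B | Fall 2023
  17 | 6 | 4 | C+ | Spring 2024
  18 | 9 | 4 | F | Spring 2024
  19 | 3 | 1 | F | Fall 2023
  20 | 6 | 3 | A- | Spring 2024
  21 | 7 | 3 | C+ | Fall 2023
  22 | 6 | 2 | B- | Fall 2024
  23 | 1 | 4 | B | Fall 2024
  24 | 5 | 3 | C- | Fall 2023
SELECT name, year FROM students ORDER BY year ASC LIMIT 2

Execution result:
name | year
Tina Davis | 1
Jack Martinez | 1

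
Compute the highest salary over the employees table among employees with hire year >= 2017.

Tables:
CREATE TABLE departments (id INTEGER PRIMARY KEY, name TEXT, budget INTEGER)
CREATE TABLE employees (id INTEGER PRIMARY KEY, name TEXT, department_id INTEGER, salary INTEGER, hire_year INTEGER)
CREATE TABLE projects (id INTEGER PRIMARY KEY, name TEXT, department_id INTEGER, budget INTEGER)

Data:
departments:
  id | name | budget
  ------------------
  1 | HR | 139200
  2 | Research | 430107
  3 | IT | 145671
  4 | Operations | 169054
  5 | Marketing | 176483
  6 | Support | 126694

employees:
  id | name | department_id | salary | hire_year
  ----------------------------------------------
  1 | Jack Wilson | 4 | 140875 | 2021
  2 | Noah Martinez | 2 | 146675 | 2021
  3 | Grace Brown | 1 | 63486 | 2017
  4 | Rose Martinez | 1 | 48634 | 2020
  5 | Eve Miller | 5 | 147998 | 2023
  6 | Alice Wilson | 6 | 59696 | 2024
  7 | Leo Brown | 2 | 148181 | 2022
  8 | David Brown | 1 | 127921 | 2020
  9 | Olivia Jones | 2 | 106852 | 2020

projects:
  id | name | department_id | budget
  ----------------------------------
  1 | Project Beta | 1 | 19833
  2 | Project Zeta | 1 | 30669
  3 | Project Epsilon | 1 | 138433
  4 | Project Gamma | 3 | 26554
SELECT MAX(salary) FROM employees WHERE hire_year >= 2017

Execution result:
148181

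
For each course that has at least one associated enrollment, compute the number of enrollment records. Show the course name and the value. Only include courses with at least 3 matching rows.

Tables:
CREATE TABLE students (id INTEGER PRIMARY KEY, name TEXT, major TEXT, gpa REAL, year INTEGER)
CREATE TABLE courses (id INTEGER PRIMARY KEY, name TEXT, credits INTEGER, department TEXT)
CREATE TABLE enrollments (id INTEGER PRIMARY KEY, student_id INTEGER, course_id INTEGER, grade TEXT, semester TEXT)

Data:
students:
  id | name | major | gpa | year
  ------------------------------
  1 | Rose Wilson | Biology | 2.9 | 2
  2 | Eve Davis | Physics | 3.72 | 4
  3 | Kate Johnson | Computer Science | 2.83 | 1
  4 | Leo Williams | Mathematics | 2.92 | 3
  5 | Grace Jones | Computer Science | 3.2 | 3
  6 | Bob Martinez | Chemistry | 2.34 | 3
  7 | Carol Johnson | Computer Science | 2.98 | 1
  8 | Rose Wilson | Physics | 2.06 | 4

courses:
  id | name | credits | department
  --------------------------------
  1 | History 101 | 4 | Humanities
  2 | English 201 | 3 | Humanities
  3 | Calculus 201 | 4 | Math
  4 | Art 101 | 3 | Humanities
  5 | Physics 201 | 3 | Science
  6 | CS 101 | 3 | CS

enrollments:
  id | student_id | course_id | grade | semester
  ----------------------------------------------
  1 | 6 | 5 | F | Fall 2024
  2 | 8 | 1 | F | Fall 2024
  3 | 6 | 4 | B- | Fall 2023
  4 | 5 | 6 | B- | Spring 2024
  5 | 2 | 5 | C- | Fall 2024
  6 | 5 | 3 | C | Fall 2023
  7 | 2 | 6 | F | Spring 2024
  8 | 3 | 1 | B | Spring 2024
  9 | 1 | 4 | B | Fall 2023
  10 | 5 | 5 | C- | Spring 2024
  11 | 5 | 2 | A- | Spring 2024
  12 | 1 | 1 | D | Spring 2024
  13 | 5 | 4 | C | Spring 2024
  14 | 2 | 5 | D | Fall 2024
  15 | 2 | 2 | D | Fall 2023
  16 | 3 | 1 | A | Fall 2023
SELECT p.name, COUNT(*) AS n FROM enrollments c JOIN courses p ON c.course_id = p.id GROUP BY p.id, p.name HAVING COUNT(*) >= 3

Execution result:
name | n
History 101 | 4
Art 101 | 3
Physics 201 | 4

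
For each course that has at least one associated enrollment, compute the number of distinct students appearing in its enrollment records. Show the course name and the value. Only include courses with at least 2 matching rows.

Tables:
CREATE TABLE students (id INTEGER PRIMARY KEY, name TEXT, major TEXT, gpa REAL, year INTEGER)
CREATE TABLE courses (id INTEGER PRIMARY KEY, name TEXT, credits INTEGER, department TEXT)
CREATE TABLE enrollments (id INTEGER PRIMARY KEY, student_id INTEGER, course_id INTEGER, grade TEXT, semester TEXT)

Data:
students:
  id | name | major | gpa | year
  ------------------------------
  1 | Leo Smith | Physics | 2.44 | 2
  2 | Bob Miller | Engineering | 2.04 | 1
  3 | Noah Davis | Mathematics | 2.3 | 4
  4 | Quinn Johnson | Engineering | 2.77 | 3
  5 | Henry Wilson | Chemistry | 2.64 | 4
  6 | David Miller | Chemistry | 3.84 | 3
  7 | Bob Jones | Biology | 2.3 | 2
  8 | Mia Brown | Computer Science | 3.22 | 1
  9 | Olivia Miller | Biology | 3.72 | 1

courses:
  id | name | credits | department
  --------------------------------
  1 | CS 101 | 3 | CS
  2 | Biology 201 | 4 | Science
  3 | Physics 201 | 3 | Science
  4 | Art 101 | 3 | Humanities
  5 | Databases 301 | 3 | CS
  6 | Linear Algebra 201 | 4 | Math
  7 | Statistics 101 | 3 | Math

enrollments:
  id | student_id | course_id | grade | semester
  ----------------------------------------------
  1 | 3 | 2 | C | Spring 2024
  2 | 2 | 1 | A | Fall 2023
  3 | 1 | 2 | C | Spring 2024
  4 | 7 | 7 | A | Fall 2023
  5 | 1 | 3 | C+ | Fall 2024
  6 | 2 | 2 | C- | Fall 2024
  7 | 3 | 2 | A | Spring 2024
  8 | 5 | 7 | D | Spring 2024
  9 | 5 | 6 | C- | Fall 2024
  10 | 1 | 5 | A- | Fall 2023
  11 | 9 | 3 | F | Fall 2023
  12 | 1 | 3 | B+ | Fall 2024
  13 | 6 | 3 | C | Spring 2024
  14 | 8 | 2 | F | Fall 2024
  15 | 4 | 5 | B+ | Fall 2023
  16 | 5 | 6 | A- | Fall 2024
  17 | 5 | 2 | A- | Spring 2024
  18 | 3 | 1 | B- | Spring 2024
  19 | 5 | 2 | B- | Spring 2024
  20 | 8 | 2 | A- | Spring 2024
SELECT p.name, COUNT(DISTINCT c.student_id) AS distinct_student_count FROM enrollments c JOIN courses p ON c.course_id = p.id GROUP BY p.id, p.name HAVING COUNT(*) >= 2

Execution result:
name | distinct_student_count
CS 101 | 2
Biology 201 | 5
Physics 201 | 3
Databases 301 | 2
Linear Algebra 201 | 1
Statistics 101 | 2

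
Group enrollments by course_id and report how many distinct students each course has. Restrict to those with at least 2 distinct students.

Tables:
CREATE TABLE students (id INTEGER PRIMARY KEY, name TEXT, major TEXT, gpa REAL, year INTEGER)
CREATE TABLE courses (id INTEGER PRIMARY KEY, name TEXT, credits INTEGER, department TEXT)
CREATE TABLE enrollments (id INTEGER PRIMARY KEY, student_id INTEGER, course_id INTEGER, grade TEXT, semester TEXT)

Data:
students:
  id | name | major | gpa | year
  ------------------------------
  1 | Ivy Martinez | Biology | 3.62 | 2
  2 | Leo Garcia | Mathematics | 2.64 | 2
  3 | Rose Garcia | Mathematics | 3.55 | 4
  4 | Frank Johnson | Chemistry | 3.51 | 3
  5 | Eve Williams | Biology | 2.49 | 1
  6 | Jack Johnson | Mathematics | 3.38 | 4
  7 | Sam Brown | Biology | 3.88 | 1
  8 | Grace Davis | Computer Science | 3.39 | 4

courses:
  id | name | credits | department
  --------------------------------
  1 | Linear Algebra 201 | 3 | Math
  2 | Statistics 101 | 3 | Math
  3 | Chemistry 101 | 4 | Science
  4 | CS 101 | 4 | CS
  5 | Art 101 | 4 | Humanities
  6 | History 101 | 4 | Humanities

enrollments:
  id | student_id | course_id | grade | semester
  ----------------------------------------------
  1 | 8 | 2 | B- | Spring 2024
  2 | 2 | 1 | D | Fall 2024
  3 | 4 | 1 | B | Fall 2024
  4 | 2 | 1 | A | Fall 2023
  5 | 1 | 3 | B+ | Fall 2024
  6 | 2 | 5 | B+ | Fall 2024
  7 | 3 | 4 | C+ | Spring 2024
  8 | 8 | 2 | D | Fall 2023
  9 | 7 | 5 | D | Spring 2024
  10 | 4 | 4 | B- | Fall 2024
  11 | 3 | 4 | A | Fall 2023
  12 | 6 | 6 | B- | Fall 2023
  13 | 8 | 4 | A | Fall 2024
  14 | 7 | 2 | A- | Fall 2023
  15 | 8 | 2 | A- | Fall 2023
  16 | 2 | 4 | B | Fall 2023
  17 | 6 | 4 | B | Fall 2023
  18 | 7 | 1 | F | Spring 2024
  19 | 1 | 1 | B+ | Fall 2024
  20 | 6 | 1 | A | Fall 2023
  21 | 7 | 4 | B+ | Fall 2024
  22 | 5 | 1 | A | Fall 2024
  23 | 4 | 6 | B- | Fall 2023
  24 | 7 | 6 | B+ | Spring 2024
SELECT course_id, COUNT(DISTINCT student_id) AS distinct_student_count FROM enrollments GROUP BY course_id HAVING COUNT(DISTINCT student_id) >= 2

Execution result:
course_id | distinct_student_count
1 | 6
2 | 2
4 | 6
5 | 2
6 | 3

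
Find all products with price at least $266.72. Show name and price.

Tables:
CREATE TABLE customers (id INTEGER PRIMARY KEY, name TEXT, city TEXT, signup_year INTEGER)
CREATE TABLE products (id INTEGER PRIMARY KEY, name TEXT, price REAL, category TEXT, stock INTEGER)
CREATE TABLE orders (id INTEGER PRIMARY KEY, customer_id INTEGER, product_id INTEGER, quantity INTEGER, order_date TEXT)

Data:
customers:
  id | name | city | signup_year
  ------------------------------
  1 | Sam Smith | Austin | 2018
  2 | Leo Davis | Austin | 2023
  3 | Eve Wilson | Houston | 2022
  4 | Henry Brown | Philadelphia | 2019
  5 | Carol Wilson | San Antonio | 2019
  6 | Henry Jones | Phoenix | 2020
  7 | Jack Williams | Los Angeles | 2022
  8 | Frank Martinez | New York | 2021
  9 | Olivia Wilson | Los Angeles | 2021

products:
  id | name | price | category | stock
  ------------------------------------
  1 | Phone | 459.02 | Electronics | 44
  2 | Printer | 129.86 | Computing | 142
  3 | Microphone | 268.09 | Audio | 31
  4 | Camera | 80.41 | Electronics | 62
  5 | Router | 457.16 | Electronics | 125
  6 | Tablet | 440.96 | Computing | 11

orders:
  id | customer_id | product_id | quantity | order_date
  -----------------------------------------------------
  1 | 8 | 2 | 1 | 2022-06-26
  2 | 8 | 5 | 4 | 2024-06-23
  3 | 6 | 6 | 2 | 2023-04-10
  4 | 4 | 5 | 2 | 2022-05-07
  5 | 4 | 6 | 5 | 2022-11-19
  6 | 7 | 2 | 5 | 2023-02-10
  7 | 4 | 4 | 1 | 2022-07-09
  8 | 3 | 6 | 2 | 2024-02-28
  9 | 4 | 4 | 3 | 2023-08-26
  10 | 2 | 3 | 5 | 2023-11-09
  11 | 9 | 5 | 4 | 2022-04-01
SELECT name, price FROM products WHERE price >= 266.72

Execution result:
name | price
Phone | 459.02
Microphone | 268.09
Router | 457.16
Tablet | 440.96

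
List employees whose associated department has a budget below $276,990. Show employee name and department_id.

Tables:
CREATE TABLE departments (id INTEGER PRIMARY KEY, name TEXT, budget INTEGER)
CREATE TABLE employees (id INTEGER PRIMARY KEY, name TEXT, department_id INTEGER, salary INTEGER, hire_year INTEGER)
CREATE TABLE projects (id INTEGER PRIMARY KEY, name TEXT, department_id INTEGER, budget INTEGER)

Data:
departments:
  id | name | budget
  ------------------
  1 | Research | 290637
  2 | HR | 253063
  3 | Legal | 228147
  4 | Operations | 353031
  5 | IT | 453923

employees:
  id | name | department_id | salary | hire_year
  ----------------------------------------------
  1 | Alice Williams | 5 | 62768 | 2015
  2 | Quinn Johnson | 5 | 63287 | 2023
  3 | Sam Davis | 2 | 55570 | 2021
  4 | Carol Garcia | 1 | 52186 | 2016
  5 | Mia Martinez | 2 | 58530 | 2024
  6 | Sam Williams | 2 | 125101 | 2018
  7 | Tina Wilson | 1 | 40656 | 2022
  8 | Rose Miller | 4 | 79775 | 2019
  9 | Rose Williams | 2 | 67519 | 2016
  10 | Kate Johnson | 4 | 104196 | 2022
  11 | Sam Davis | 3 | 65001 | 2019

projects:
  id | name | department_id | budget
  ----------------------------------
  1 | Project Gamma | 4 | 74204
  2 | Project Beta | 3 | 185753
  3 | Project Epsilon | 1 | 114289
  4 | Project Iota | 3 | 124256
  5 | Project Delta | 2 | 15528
SELECT name, department_id FROM employees WHERE department_id IN (SELECT id FROM departments WHERE budget < 276990)

Execution result:
name | department_id
Sam Davis | 2
Mia Martinez | 2
Sam Williams | 2
Rose Williams | 2
Sam Davis | 3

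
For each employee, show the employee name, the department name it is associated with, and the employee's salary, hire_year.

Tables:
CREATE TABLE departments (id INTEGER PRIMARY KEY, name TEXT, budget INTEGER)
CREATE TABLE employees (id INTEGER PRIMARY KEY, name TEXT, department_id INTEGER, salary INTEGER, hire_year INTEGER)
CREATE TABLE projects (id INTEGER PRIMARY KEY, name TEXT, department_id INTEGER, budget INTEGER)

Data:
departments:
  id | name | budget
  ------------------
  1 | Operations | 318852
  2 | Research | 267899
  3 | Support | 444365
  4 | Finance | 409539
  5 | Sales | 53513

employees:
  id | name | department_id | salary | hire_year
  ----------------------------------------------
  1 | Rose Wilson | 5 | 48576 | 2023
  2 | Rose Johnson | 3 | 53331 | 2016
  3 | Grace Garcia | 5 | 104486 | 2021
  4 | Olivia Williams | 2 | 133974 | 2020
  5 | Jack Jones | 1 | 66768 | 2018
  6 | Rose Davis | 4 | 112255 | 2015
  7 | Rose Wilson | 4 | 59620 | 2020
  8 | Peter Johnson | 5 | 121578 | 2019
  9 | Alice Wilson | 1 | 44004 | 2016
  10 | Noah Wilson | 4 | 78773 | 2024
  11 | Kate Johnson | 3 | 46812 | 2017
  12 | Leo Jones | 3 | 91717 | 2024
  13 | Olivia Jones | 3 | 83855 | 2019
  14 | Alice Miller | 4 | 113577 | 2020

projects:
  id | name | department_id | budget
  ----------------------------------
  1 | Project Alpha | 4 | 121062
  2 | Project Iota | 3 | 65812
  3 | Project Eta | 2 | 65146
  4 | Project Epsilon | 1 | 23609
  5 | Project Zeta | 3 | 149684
SELECT c.name, p.name AS department, c.salary, c.hire_year FROM employees c JOIN departments p ON c.department_id = p.id

Execution result:
name | department | salary | hire_year
Rose Wilson | Sales | 48576 | 2023
Rose Johnson | Support | 53331 | 2016
Grace Garcia | Sales | 104486 | 2021
Olivia Williams | Research | 133974 | 2020
Jack Jones | Operations | 66768 | 2018
Rose Davis | Finance | 112255 | 2015
Rose Wilson | Finance | 59620 | 2020
Peter Johnson | Sales | 121578 | 2019
Alice Wilson | Operations | 44004 | 2016
Noah Wilson | Finance | 78773 | 2024
Kate Johnson | Support | 46812 | 2017
Leo Jones | Support | 91717 | 2024
Olivia Jones | Support | 83855 | 2019
Alice Miller | Finance | 113577 | 2020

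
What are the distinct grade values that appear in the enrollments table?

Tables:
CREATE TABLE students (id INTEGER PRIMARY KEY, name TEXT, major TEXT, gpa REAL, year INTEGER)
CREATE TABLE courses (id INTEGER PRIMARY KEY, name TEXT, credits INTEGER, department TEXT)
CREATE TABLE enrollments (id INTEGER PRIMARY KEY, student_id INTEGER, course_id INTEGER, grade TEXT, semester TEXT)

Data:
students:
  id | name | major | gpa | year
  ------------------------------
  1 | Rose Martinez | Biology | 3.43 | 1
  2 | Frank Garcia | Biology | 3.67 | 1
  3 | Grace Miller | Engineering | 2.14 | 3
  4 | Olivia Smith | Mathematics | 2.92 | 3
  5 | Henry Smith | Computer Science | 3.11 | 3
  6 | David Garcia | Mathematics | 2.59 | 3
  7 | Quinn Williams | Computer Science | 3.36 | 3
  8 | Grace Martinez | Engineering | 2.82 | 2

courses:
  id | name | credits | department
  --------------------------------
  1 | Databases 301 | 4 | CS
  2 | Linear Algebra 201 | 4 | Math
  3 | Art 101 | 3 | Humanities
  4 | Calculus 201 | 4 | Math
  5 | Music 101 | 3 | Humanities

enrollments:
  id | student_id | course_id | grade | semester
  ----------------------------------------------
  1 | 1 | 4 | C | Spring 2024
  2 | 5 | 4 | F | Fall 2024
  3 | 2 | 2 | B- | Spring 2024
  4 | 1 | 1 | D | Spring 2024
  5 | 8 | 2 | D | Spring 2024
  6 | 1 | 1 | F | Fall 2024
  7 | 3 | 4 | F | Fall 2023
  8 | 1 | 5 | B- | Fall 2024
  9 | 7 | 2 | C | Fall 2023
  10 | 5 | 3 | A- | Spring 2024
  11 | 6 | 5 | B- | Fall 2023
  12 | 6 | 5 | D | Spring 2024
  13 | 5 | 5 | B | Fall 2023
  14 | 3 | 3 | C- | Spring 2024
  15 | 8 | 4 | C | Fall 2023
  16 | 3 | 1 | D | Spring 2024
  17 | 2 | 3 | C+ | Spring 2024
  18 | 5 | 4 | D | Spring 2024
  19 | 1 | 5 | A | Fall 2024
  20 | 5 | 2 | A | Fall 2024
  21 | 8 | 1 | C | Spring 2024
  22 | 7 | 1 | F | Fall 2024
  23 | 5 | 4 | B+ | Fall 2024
SELECT DISTINCT grade FROM enrollments

Execution result:
grade
C
F
B-
D
A-
B
C-
C+
A
B+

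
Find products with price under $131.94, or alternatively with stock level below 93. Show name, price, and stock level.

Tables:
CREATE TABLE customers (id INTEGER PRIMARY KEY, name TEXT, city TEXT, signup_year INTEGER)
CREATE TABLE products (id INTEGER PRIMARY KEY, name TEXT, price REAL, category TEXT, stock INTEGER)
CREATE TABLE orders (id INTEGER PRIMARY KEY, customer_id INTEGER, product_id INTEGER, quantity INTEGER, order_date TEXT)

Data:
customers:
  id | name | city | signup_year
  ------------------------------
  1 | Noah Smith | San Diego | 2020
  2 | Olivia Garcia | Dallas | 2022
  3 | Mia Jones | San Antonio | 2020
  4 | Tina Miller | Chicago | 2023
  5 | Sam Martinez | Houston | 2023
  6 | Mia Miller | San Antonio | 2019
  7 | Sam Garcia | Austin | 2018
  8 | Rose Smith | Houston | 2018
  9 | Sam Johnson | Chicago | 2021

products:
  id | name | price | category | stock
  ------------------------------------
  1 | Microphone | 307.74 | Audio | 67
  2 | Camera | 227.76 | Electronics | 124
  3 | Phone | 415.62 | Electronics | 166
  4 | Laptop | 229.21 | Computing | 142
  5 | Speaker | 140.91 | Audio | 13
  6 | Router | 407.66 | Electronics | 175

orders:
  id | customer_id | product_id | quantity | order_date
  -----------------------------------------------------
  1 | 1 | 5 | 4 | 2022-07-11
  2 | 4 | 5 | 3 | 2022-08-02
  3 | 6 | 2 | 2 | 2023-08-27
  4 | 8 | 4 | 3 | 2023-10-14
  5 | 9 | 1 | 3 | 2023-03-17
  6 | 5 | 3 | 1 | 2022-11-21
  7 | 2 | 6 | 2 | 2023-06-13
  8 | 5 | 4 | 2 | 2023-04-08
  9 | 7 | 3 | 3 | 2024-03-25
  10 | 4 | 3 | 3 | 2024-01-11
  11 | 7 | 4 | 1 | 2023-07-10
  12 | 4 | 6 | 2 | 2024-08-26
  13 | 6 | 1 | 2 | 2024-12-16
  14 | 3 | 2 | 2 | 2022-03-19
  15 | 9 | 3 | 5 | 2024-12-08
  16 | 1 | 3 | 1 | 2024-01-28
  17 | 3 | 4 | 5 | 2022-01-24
SELECT name, price, stock FROM products WHERE price < 131.94 OR stock < 93

Execution result:
name | price | stock
Microphone | 307.74 | 67
Speaker | 140.91 | 13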